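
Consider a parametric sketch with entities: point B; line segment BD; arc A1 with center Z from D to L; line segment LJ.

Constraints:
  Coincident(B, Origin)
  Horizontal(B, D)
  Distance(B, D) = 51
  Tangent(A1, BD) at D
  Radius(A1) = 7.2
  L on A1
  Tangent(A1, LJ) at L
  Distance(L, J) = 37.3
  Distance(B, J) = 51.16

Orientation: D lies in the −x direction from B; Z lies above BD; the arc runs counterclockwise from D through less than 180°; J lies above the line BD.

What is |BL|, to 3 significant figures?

44.5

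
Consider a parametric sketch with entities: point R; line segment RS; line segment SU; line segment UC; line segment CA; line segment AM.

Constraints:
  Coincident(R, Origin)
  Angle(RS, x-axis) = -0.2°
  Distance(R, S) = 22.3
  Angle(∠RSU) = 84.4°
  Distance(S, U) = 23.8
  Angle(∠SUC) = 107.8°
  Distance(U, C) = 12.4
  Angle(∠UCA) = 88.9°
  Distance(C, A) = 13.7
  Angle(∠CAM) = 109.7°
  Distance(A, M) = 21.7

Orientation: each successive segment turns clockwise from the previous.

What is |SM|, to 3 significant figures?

2.35

∠UCA = 88.9° gives CA at 101° from the x-axis; with |CA| = 13.7, A = (5.18, -12.9). ∠CAM = 109.7° gives AM at 30.6° from the x-axis; with |AM| = 21.7, M = (23.9, -1.84). Then |SM| = |M − S| = 2.35.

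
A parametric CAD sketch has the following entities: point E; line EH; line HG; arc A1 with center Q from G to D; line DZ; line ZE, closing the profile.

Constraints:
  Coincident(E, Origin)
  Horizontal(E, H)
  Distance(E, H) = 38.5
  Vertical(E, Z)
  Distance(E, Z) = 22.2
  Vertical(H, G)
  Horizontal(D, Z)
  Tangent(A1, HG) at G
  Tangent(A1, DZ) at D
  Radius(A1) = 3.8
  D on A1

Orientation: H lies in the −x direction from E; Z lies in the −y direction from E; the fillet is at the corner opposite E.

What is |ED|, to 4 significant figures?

41.19

E is at the origin; EH is horizontal with |EH| = 38.5 and H on the −x side, so H = (-38.50, 0.000). E and Z share the same x with |EZ| = 22.2 and Z on the −y side, so Z = (0.000, -22.20). The virtual corner opposite E is at (-38.50, -22.20). A1 meets HG tangentially, so QG is at right angles to HG and A1 meets DZ tangentially, so QD is at right angles to DZ, with radius 3.8, so the center Q sits 3.8 in from both sides at Q = (-34.70, -18.40). That places the tangent points at G = (-38.50, -18.40) on HG and D = (-34.70, -22.20) on DZ. Then |ED| = |D − E| = 41.19.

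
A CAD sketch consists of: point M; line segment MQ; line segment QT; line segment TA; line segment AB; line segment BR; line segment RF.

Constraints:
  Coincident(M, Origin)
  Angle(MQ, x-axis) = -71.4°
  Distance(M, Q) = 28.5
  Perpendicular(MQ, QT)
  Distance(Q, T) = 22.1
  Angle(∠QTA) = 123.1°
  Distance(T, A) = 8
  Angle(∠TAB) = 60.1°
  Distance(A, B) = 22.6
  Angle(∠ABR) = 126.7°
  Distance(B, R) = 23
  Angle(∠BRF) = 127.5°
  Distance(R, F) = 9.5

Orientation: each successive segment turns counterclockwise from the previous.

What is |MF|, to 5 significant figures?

48.258

∠ABR = 126.7° gives BR at -111.30° from the x-axis; with |BR| = 23.0, R = (1.8957, -39.648). ∠BRF = 127.5° gives RF at -58.800° from the x-axis; with |RF| = 9.5, F = (6.8170, -47.774). Then |MF| = |F − M| = 48.258.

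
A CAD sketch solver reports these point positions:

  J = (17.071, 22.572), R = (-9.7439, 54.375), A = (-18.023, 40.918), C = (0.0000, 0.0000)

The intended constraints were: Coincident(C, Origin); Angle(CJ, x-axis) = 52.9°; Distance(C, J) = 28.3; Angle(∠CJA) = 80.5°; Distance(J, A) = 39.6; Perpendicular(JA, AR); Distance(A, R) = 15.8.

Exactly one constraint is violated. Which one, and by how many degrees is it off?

Perpendicular(JA, AR) — off by 4.00°.

C = (0.00, 0.00) ✓; CJ at 52.90° ✓; |CJ| = 28.30 ✓; ∠CJA = 80.50° ✓; |JA| = 39.60 ✓; ∠(JA, AR) = 94.00° ✗; |AR| = 15.80 ✓.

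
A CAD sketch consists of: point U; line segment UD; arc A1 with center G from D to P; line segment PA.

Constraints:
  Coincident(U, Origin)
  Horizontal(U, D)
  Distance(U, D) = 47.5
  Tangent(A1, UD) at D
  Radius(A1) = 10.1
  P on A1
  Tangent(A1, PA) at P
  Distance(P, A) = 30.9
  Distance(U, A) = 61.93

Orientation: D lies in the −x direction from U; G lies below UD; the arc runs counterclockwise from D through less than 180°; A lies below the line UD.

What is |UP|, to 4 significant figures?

58.52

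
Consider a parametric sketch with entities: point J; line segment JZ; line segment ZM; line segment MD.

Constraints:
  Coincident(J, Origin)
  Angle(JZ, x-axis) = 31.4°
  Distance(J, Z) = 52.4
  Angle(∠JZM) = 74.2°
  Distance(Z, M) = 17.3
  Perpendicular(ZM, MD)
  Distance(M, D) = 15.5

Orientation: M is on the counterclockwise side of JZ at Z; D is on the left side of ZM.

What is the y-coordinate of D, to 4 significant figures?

27.68

J is at the origin; JZ runs at 31.4° with length 52.4, so Z = 52.4·(cos 31.4°, sin 31.4°) = (44.73, 27.30). ∠JZM = 74.2°, so ZM runs at 31.4° + (180° − 74.2°) = 137.2° from the x-axis; with |ZM| = 17.3, M = Z + 17.3·(cos 137.2°, sin 137.2°) = (32.03, 39.06). ZM ⟂ MD; with |MD| = 15.5 on the left of ZM, D = M + 15.5·(-0.6794, -0.7337) = (21.50, 27.68). So D.y = 27.68.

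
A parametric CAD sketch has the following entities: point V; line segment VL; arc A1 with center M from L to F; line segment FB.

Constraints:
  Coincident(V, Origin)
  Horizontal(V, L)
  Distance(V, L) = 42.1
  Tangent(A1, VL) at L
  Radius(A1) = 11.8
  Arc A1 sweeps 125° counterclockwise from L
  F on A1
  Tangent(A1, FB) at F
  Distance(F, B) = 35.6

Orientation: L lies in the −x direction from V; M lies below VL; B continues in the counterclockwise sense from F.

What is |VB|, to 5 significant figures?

57.103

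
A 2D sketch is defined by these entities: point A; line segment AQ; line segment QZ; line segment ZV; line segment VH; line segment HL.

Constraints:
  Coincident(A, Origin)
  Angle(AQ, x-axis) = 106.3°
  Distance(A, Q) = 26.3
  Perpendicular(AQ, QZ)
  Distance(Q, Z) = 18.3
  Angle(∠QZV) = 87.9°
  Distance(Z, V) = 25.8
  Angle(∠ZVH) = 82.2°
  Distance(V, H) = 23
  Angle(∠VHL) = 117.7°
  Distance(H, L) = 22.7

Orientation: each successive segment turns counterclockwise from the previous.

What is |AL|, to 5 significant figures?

28.815

∠ZVH = 82.2° gives VH at 26.200° from the x-axis; with |VH| = 23.0, H = (3.8347, 5.7803). ∠VHL = 117.7° gives HL at 88.500° from the x-axis; with |HL| = 22.7, L = (4.4289, 28.473). Then |AL| = |L − A| = 28.815.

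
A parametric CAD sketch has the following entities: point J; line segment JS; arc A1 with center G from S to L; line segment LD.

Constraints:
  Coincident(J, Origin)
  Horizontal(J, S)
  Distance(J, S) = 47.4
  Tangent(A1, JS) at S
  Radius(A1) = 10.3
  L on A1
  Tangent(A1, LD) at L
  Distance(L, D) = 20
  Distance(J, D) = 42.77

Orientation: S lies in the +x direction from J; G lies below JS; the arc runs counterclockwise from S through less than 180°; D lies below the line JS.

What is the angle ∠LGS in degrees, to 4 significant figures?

76.84°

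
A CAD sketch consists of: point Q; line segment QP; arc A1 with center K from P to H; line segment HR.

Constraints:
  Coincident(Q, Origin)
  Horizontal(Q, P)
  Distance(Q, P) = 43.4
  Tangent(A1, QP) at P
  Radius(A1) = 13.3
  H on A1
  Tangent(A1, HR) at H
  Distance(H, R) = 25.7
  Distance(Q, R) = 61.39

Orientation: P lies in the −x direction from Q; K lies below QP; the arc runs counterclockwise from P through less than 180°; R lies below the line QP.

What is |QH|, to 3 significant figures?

58.6

Q is at the origin; Q and P share the same y with |QP| = 43.4 and P on the −x side, so P = (-43.4, 0.00). The tangent condition forces KP to be normal to QP, so K = P + (0, -13.3) = (-43.4, -13.3). Since KH ⟂ HR (tangency), |KR| = √(13.3² + 25.7²) = 28.9 regardless of where H sits on A1. So R lies on both circle(Q, 61.39) and circle(K, 28.9); the below-QP intersection is R = (-44.6, -42.2). H is the foot of the tangent from R: H = (-55.5, -18.9).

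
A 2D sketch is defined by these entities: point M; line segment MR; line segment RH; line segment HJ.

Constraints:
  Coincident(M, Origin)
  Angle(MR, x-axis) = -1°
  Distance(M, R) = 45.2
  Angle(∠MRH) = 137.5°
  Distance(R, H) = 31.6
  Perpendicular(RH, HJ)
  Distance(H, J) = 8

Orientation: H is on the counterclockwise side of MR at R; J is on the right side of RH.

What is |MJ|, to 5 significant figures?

75.500

M is at the origin; MR runs at -1.0° with length 45.2, so R = 45.2·(cos -1.0°, sin -1.0°) = (45.193, -0.78885). ∠MRH = 137.5°, so RH runs at -1.0° + (180° − 137.5°) = 41.500° from the x-axis; with |RH| = 31.6, H = R + 31.6·(cos 41.500°, sin 41.500°) = (68.860, 20.150). RH ⟂ HJ; with |HJ| = 8.0 on the right of RH, J = H + 8.0·(0.66262, -0.74896) = (74.161, 14.158). Then |MJ| = |J − M| = 75.500.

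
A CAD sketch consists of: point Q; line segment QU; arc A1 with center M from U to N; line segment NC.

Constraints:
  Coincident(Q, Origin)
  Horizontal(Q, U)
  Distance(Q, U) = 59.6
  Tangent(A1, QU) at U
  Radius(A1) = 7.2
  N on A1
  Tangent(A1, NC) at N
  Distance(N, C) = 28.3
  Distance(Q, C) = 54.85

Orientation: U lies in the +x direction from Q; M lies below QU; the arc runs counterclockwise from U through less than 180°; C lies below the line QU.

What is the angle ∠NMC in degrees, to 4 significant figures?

75.73°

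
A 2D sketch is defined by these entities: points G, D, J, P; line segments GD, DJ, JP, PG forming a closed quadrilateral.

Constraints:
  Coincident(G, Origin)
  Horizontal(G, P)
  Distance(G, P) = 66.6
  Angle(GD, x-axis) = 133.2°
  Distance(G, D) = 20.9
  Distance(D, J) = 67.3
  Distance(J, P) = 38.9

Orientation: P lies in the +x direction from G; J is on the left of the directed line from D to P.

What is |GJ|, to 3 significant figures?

61.1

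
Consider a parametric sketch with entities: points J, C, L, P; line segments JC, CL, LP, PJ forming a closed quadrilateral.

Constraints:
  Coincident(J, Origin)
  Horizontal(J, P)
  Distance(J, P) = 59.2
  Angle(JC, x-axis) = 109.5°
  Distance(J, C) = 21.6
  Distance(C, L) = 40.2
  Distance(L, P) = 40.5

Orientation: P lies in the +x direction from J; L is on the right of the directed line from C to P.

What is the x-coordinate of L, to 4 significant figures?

19.81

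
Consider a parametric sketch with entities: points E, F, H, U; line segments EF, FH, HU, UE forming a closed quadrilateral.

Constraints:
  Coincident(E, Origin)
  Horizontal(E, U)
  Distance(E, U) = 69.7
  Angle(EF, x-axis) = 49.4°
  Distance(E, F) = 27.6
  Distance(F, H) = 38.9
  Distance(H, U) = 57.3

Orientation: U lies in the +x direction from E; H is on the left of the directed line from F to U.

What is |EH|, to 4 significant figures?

66.50

E is at the origin; EU is horizontal with |EU| = 69.7 and U in +x, so U = (69.7, 0). EF runs at 49.4° with |EF| = 27.6, so F = (17.96, 20.96). H is determined by |FH| = 38.9 and |HU| = 57.3 together: it lies at the intersection of circle(F, 38.9) and circle(U, 57.3). With |FU| = 55.82, the foot of the radical line on FU is 12.06 from F and the perpendicular offset is √(38.9² − 12.06²) = 36.98. Taking the left-of-FU solution: H = (43.02, 50.71).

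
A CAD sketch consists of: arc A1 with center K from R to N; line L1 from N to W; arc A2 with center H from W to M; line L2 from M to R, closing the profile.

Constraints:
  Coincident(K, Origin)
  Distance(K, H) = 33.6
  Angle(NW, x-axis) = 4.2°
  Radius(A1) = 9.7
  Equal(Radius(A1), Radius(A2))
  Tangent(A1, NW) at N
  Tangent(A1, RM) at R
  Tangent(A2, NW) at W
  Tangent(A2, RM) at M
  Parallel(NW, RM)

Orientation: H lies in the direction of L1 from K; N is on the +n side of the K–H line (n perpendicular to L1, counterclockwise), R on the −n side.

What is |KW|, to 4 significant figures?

34.97

The slot axis is L1's direction at 4.2°, so u = (cos 4.2°, sin 4.2°) = (0.9973, 0.07324) and n = (−sin 4.2°, cos 4.2°) = (-0.07324, 0.9973). K is at the origin and H lies 33.6 along u from K, so H = 33.6·u = (33.51, 2.461). Tangency of A1 to both parallel lines with radius 9.7 puts N and R at K ± 9.7·n: N = (-0.7104, 9.674), R = (0.7104, -9.674). Equal radii place W and M the same way about H: W = H + 9.7·n = (32.80, 12.13), M = H − 9.7·n = (34.22, -7.213). Then |KW| = |W − K| = 34.97.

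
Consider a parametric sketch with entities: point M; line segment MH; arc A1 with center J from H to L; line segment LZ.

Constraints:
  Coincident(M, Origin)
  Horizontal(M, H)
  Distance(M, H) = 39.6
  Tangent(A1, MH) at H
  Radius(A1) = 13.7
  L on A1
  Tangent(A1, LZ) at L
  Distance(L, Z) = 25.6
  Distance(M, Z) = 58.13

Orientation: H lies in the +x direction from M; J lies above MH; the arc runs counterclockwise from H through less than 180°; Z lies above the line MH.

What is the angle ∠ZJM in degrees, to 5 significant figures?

108.70°

Checks: |JL| = 13.70 ✓; ∠(JL, LZ) = 90.00° ✓; |LZ| = 25.60 ✓; |MZ| = 58.13 ✓.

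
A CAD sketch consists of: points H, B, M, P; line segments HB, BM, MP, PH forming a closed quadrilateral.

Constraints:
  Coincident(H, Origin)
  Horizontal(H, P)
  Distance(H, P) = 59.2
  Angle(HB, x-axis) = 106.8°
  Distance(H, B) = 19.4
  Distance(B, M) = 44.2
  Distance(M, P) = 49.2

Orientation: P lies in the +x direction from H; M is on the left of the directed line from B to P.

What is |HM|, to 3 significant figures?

52.4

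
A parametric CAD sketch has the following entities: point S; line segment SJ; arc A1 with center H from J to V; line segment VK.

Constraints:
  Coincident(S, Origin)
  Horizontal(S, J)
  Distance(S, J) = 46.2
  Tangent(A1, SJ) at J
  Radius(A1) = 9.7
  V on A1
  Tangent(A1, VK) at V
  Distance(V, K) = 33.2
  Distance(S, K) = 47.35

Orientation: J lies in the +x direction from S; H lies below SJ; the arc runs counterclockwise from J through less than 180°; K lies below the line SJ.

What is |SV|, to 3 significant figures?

37.6

Checks: |HV| = 9.700 ✓; ∠(HV, VK) = 90.00° ✓; |VK| = 33.20 ✓; |SK| = 47.35 ✓.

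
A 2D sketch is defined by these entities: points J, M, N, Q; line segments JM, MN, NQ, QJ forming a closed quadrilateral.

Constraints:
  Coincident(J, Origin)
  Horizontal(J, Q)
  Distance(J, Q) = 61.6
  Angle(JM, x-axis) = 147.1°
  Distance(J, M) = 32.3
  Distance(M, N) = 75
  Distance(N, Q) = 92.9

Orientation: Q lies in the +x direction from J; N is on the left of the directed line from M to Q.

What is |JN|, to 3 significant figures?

81.3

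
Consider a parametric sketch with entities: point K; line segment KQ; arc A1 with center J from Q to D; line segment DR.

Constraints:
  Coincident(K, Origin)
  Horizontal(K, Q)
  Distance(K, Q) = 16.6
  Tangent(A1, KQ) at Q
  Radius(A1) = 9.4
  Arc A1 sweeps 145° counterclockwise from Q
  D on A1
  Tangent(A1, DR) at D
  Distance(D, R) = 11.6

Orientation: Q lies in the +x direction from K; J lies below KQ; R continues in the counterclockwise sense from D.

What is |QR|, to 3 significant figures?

24.1

K is at the origin; KQ is horizontal with |KQ| = 16.6 and Q on the +x side, so Q = (16.6, 0.00). A1 meets KQ tangentially, so JQ is at right angles to KQ, so J = Q + (0, -9.4) = (16.6, -9.40). On A1, Q sits at bearing 90° from J; a 145° counterclockwise sweep puts D at bearing 235°, so D = J + 9.4·(cos 235°, sin 235°) = (11.2, -17.1). A1 meets DR tangentially, so JD is at right angles to DR, so DR runs along (−sin 235°, cos 235°); with |DR| = 11.6, R = (20.7, -23.8). Then |QR| = |R − Q| = 24.1.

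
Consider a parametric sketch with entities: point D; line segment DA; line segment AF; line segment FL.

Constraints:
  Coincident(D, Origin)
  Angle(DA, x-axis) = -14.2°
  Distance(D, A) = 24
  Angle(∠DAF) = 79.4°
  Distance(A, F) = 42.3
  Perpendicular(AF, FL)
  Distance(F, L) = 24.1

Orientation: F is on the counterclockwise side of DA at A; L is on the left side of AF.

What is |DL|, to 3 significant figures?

37.9

D is at the origin; DA runs at -14.2° with length 24.0, so A = 24.0·(cos -14.2°, sin -14.2°) = (23.3, -5.89). ∠DAF = 79.4°, so AF runs at -14.2° + (180° − 79.4°) = 86.4° from the x-axis; with |AF| = 42.3, F = A + 42.3·(cos 86.4°, sin 86.4°) = (25.9, 36.3). AF ⟂ FL; with |FL| = 24.1 on the left of AF, L = F + 24.1·(-0.998, 0.0628) = (1.87, 37.8). Then |DL| = |L − D| = 37.9.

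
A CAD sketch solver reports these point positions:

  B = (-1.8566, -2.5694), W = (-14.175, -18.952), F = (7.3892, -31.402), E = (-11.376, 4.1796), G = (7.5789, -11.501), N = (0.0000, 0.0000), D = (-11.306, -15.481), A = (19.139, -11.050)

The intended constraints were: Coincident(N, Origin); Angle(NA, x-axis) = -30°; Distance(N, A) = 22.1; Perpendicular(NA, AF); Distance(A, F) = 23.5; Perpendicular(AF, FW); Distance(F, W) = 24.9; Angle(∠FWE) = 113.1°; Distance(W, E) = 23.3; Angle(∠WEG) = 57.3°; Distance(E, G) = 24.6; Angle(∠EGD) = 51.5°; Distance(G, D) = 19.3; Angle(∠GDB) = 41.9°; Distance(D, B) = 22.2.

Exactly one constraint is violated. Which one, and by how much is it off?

Distance(D, B) = 22.2 — off by 6.20.

N = (0.00, 0.00) ✓; NA at -30.00° ✓; |NA| = 22.10 ✓; ∠(NA, AF) = 90.00° ✓; |AF| = 23.50 ✓; ∠(AF, FW) = 90.00° ✓; |FW| = 24.90 ✓; ∠FWE = 113.1° ✓; |WE| = 23.30 ✓; ∠WEG = 57.30° ✓; |EG| = 24.60 ✓; ∠EGD = 51.50° ✓; |GD| = 19.30 ✓; ∠GDB = 41.90° ✓; |DB| = 16.00 ✗.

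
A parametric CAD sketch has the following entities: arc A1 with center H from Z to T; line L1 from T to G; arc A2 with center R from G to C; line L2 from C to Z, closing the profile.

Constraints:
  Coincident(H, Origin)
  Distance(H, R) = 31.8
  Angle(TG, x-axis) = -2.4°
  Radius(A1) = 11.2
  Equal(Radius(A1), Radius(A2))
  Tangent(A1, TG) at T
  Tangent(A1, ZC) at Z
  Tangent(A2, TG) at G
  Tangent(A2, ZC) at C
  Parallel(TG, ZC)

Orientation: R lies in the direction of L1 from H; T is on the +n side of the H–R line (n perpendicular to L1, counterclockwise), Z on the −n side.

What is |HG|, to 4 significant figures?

33.71

The slot axis is L1's direction at -2.4°, so u = (cos -2.4°, sin -2.4°) = (0.9991, -0.04188) and n = (−sin -2.4°, cos -2.4°) = (0.04188, 0.9991). H is at the origin and R lies 31.8 along u from H, so R = 31.8·u = (31.77, -1.332). Tangency of A1 to both parallel lines with radius 11.2 puts T and Z at H ± 11.2·n: T = (0.4690, 11.19), Z = (-0.4690, -11.19). Equal radii place G and C the same way about R: G = R + 11.2·n = (32.24, 9.859), C = R − 11.2·n = (31.30, -12.52). Then |HG| = |G − H| = 33.71.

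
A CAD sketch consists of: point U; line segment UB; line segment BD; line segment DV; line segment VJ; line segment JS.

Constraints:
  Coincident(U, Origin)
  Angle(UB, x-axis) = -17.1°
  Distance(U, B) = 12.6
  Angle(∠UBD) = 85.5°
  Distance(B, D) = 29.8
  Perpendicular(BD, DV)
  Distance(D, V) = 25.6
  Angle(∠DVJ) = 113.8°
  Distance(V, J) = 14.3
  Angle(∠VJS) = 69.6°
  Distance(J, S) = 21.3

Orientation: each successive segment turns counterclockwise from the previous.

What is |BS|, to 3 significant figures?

18.5

∠DVJ = 113.8° gives VJ at -126° from the x-axis; with |VJ| = 14.3, J = (-14.9, 19.5). ∠VJS = 69.6° gives JS at -16.0° from the x-axis; with |JS| = 21.3, S = (5.55, 13.6). Then |BS| = |S − B| = 18.5.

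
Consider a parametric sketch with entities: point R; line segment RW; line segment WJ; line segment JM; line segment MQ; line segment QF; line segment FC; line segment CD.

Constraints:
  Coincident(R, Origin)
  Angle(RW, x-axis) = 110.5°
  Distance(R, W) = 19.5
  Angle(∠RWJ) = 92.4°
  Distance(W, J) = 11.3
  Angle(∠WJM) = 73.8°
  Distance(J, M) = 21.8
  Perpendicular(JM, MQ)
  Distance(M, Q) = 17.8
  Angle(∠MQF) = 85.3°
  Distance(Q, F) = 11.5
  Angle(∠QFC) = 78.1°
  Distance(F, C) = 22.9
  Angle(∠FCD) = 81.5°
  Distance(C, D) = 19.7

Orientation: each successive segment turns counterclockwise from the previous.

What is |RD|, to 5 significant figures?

12.967

R is at the origin; RW runs at 110.5° with length 19.5, so W = (-6.8290, 18.265). ∠RWJ = 92.4° gives WJ at -161.90° from the x-axis; with |WJ| = 11.3, J = (-17.570, 14.754). ∠WJM = 73.8° gives JM at -55.700° from the x-axis; with |JM| = 21.8, M = (-5.2850, -3.2545). The perpendicularity gives MQ at right angles to JM, so MQ runs at 34.300°; with |MQ| = 17.8, Q = (9.4195, 6.7763). ∠MQF = 85.3° gives QF at 129.00° from the x-axis; with |QF| = 11.5, F = (2.1824, 15.713). ∠QFC = 78.1° gives FC at -129.10° from the x-axis; with |FC| = 22.9, C = (-12.260, -2.0580). ∠FCD = 81.5° gives CD at -30.600° from the x-axis; with |CD| = 19.7, D = (4.6965, -12.086). Then |RD| = |D − R| = 12.967.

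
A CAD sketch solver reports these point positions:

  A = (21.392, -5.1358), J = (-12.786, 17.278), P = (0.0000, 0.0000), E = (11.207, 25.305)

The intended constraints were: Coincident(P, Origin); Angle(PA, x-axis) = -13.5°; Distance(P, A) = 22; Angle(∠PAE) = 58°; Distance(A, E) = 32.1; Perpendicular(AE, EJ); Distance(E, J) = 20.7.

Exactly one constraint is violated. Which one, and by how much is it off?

Distance(E, J) = 20.7 — off by 4.60.

P = (0.00, 0.00) ✓; PA at -13.50° ✓; |PA| = 22.00 ✓; ∠PAE = 58.00° ✓; |AE| = 32.10 ✓; ∠(AE, EJ) = 90.00° ✓; |EJ| = 25.30 ✗.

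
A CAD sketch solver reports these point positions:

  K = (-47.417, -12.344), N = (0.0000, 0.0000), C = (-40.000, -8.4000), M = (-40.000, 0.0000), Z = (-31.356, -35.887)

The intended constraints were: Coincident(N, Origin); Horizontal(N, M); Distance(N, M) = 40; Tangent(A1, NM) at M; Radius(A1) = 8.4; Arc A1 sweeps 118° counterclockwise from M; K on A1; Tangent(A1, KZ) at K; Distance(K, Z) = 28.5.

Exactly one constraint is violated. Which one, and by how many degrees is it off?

Tangent(A1, KZ) at K — off by 6.30°.

N = (0.00, 0.00) ✓; N.y = 0.00, M.y = 0.00 ✓; |NM| = 40.00 ✓; ∠(CM, MN) = 90.00° ✓; |CM| = 8.400 ✓; bearing(C→K) − bearing(C→M) = 118.0° ✓; |CK| = 8.400 ✓; ∠(CK, KZ) = 83.70° ✗; |KZ| = 28.50 ✓.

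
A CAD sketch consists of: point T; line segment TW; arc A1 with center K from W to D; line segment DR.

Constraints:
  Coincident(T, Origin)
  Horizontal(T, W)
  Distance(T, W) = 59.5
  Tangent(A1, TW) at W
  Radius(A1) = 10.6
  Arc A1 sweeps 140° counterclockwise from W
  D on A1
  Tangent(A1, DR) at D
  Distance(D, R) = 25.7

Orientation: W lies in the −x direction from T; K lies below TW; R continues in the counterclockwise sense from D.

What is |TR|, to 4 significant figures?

58.45

T is at the origin; T and W share the same y with |TW| = 59.5 and W on the −x side, so W = (-59.50, 0.000). A1 meets TW tangentially, so KW is at right angles to TW, so K = W + (0, -10.6) = (-59.50, -10.60). On A1, W sits at bearing 90° from K; a 140° counterclockwise sweep puts D at bearing 230°, so D = K + 10.6·(cos 230°, sin 230°) = (-66.31, -18.72). Since A1 is tangent to DR there, KD ⟂ DR, so DR runs along (−sin 230°, cos 230°); with |DR| = 25.7, R = (-46.63, -35.24). Then |TR| = |R − T| = 58.45.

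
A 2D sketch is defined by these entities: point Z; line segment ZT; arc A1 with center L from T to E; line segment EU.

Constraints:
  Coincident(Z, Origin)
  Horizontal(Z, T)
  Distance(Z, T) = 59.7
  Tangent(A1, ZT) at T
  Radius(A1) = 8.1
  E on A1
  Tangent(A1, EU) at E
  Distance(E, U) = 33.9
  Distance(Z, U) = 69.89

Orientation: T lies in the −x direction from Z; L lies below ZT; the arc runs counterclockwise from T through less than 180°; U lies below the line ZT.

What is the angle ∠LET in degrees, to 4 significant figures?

34.69°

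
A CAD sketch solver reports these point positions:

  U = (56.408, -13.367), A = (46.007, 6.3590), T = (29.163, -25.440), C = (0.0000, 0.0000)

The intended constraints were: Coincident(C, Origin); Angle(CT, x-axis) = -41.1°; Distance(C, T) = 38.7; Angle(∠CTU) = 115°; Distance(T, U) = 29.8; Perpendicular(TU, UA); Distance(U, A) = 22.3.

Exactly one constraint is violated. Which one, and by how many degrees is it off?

Perpendicular(TU, UA) — off by 3.90°.

C = (0.00, 0.00) ✓; CT at -41.10° ✓; |CT| = 38.70 ✓; ∠CTU = 115.0° ✓; |TU| = 29.80 ✓; ∠(TU, UA) = 93.90° ✗; |UA| = 22.30 ✓.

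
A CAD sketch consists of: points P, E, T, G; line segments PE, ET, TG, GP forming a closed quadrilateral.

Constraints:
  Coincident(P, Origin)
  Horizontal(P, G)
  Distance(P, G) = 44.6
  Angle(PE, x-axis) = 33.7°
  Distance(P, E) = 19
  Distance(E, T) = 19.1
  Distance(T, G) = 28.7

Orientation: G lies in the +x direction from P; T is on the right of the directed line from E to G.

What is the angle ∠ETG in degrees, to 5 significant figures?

76.908°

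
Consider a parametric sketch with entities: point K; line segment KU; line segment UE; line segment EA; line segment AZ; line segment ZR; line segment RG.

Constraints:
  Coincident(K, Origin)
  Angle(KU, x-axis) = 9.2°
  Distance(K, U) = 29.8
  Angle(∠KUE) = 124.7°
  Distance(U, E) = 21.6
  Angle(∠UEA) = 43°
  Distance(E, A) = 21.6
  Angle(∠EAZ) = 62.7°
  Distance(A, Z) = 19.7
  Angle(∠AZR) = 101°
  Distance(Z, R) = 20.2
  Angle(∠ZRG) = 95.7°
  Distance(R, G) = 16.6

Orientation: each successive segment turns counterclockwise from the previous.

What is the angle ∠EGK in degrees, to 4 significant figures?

35.12°

K is at the origin; KU runs at 9.2° with length 29.8, so U = (29.42, 4.764). ∠KUE = 124.7° gives UE at 64.50° from the x-axis; with |UE| = 21.6, E = (38.72, 24.26). ∠UEA = 43.0° gives EA at -158.5° from the x-axis; with |EA| = 21.6, A = (18.62, 16.34). ∠EAZ = 62.7° gives AZ at -41.20° from the x-axis; with |AZ| = 19.7, Z = (33.44, 3.368). ∠AZR = 101.0° gives ZR at 37.80° from the x-axis; with |ZR| = 20.2, R = (49.40, 15.75). ∠ZRG = 95.7° gives RG at 122.1° from the x-axis; with |RG| = 16.6, G = (40.58, 29.81). Then cos ∠EGK = GE·GK / (|GE||GK|), giving 35.12°.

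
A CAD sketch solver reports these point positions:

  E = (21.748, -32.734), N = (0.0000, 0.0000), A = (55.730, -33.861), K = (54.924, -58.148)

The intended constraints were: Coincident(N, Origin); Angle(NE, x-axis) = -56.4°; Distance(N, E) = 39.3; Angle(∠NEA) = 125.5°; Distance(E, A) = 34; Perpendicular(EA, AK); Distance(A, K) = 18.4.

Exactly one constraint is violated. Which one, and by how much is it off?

Distance(A, K) = 18.4 — off by 5.90.

N = (0.00, 0.00) ✓; NE at -56.40° ✓; |NE| = 39.30 ✓; ∠NEA = 125.5° ✓; |EA| = 34.00 ✓; ∠(EA, AK) = 90.00° ✓; |AK| = 24.30 ✗.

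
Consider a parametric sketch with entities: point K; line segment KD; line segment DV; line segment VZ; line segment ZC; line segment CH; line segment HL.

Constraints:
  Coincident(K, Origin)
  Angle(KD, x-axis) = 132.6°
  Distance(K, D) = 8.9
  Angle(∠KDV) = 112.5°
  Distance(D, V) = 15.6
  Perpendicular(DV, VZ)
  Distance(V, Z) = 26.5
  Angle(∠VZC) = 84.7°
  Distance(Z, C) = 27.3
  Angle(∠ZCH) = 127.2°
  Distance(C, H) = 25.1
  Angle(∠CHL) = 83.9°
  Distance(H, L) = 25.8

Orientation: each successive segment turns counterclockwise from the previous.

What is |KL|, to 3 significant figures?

16.9

∠ZCH = 127.2° gives CH at 78.2° from the x-axis; with |CH| = 25.1, H = (18.2, 12.6). ∠CHL = 83.9° gives HL at 174° from the x-axis; with |HL| = 25.8, L = (-7.45, 15.1). Then |KL| = |L − K| = 16.9.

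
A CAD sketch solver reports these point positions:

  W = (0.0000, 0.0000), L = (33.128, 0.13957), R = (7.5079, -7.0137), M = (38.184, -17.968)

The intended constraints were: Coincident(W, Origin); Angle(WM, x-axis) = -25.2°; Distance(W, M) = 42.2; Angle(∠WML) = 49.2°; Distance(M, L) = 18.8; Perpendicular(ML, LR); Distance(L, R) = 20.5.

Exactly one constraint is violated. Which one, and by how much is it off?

Distance(L, R) = 20.5 — off by 6.10.

W = (0.00, 0.00) ✓; WM at -25.20° ✓; |WM| = 42.20 ✓; ∠WML = 49.20° ✓; |ML| = 18.80 ✓; ∠(ML, LR) = 90.00° ✓; |LR| = 26.60 ✗.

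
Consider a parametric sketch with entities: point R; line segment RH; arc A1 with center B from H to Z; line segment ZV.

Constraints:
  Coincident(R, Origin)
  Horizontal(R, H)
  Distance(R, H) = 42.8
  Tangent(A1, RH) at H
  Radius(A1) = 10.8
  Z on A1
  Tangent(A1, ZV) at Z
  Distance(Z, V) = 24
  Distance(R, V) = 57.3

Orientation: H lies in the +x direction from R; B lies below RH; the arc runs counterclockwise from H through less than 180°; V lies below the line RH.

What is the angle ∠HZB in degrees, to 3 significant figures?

31.9°

R is at the origin; RH is horizontal with |RH| = 42.8 and H on the +x side, so H = (42.8, 0.00). Since A1 is tangent to RH there, BH ⟂ RH, so B = H + (0, -10.8) = (42.8, -10.8). Since BZ ⟂ ZV (tangency), |BV| = √(10.8² + 24.0²) = 26.3 regardless of where Z sits on A1. So V lies on both circle(R, 57.3) and circle(B, 26.3); the below-RH intersection is V = (43.7, -37.1). Z is the foot of the tangent from V: Z = (33.1, -15.6).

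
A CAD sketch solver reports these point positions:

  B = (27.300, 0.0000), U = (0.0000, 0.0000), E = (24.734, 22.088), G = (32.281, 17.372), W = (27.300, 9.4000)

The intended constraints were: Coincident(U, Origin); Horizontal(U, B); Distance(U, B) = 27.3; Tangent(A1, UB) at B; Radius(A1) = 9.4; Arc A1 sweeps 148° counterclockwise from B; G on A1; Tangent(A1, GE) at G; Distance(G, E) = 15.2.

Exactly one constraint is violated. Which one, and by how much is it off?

Distance(G, E) = 15.2 — off by 6.30.

U = (0.00, 0.00) ✓; U.y = 0.00, B.y = 0.00 ✓; |UB| = 27.30 ✓; ∠(WB, BU) = 90.00° ✓; |WB| = 9.400 ✓; bearing(W→G) − bearing(W→B) = 148.0° ✓; |WG| = 9.400 ✓; ∠(WG, GE) = 90.00° ✓; |GE| = 8.899 ✗.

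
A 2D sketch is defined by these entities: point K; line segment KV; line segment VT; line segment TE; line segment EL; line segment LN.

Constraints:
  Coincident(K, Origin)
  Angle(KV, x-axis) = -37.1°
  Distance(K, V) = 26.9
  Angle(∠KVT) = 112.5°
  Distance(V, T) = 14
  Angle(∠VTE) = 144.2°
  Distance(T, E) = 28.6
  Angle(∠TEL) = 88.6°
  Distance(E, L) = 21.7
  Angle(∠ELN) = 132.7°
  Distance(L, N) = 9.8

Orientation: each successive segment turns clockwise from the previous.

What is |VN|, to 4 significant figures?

37.77

∠TEL = 88.6° gives EL at 128.2° from the x-axis; with |EL| = 21.7, L = (-17.53, -30.95). ∠ELN = 132.7° gives LN at 80.90° from the x-axis; with |LN| = 9.8, N = (-15.98, -21.27). Then |VN| = |N − V| = 37.77.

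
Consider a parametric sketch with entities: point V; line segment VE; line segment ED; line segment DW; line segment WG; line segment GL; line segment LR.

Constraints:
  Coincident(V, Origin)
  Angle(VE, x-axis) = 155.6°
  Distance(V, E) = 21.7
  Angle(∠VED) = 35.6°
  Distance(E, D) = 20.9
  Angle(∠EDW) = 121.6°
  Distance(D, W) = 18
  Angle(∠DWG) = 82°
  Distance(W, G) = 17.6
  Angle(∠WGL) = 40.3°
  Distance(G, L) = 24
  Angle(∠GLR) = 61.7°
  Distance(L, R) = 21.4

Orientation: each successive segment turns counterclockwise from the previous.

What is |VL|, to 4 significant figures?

13.79

V is at the origin; VE runs at 155.6° with length 21.7, so E = (-19.76, 8.964). ∠VED = 35.6° gives ED at -60.00° from the x-axis; with |ED| = 20.9, D = (-9.312, -9.136). ∠EDW = 121.6° gives DW at -1.600° from the x-axis; with |DW| = 18.0, W = (8.681, -9.638). ∠DWG = 82.0° gives WG at 96.40° from the x-axis; with |WG| = 17.6, G = (6.719, 7.852). ∠WGL = 40.3° gives GL at -123.9° from the x-axis; with |GL| = 24.0, L = (-6.667, -12.07). Then |VL| = |L − V| = 13.79.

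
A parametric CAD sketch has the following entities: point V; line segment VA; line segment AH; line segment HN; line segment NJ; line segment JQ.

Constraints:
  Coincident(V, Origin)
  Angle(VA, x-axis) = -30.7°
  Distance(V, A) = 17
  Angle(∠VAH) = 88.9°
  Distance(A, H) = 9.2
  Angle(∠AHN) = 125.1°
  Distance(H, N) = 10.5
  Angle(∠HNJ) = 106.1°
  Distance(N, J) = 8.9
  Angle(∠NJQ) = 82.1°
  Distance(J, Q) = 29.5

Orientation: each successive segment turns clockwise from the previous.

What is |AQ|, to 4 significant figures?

12.13

∠HNJ = 106.1° gives NJ at 109.4° from the x-axis; with |NJ| = 8.9, J = (-3.669, -8.708). ∠NJQ = 82.1° gives JQ at 11.50° from the x-axis; with |JQ| = 29.5, Q = (25.24, -2.827). Then |AQ| = |Q − A| = 12.13.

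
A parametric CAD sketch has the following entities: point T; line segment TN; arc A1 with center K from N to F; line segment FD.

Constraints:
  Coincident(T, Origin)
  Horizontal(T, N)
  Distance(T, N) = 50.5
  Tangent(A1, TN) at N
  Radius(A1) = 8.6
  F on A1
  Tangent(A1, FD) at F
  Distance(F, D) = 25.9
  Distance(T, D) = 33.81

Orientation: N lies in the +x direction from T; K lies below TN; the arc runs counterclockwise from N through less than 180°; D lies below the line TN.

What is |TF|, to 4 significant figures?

44.40

Checks: |TN| = 50.50 ✓; |KF| = 8.600 ✓; ∠(KF, FD) = 90.00° ✓; |FD| = 25.90 ✓; |TD| = 33.81 ✓.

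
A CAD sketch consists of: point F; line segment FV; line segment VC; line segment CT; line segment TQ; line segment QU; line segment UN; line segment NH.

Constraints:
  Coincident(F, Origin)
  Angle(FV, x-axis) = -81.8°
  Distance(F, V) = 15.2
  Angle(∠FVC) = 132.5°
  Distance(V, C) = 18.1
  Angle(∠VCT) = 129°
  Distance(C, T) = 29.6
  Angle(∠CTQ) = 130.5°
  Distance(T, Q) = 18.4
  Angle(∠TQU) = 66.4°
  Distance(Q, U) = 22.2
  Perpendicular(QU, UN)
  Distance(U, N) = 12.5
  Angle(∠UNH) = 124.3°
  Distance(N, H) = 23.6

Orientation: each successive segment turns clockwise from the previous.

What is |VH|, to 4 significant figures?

49.10

F is at the origin; FV runs at -81.8° with length 15.2, so V = (2.168, -15.04). ∠FVC = 132.5° gives VC at -129.3° from the x-axis; with |VC| = 18.1, C = (-9.296, -29.05). ∠VCT = 129.0° gives CT at 179.7° from the x-axis; with |CT| = 29.6, T = (-38.90, -28.90). ∠CTQ = 130.5° gives TQ at 130.2° from the x-axis; with |TQ| = 18.4, Q = (-50.77, -14.84). ∠TQU = 66.4° gives QU at 16.60° from the x-axis; with |QU| = 22.2, U = (-29.50, -8.500). QU is perpendicular to UN, so UN runs at -73.40°; with |UN| = 12.5, N = (-25.93, -20.48). ∠UNH = 124.3° gives NH at -129.1° from the x-axis; with |NH| = 23.6, H = (-40.81, -38.79). Then |VH| = |H − V| = 49.10.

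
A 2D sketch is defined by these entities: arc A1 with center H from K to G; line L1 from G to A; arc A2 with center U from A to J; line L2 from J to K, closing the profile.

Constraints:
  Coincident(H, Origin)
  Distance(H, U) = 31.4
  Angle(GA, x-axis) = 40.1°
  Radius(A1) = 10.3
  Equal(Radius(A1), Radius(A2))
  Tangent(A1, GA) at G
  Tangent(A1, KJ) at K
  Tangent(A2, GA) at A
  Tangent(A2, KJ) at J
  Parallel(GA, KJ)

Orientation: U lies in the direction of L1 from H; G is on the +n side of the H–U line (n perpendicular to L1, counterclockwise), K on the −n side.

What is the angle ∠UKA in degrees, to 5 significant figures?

15.106°

Tangency of A1 to both parallel lines with radius 10.3 puts G and K at H ± 10.3·n: G = (-6.6345, 7.8787), K = (6.6345, -7.8787). Equal radii place A and J the same way about U: A = U + 10.3·n = (17.384, 28.104), J = U − 10.3·n = (30.653, 12.347). Then cos ∠UKA = KU·KA / (|KU||KA|), giving 15.106°.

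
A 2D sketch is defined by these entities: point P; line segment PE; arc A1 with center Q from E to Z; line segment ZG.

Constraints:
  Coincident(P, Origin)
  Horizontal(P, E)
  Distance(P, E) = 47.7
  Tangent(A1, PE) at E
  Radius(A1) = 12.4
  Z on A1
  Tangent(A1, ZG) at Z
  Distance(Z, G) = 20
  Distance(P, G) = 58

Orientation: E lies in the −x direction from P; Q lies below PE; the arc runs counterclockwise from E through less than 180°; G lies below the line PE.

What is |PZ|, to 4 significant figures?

60.94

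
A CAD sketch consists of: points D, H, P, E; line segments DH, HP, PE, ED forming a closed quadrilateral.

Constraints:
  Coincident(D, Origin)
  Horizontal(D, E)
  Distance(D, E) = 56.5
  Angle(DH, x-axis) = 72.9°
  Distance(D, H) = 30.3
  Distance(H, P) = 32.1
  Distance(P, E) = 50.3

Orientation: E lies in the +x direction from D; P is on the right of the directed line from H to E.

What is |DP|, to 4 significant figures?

6.984

Checks: |HP| = 32.10 ✓; |PE| = 50.30 ✓.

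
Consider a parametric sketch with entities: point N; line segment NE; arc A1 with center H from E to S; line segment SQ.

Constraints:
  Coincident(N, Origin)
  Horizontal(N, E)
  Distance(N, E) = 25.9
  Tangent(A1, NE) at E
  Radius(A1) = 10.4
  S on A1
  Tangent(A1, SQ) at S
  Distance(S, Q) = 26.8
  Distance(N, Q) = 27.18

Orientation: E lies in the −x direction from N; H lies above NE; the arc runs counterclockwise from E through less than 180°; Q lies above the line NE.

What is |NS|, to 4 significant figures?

17.84

N is at the origin; N and E share the same y with |NE| = 25.9 and E on the −x side, so E = (-25.90, 0.000). The tangent condition forces HE to be normal to NE, so H = E + (0, 10.4) = (-25.90, 10.40). Since HS ⟂ SQ (tangency), |HQ| = √(10.4² + 26.8²) = 28.75 regardless of where S sits on A1. So Q lies on both circle(N, 27.18) and circle(H, 28.75); the above-NE intersection is Q = (-2.477, 27.07). S is the foot of the tangent from Q: S = (-17.21, 4.682).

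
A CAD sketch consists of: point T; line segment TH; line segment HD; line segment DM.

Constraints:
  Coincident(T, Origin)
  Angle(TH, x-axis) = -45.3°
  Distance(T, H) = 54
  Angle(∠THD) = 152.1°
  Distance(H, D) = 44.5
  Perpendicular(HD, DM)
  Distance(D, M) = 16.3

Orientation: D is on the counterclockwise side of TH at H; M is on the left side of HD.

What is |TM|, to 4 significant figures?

92.66

T is at the origin; TH runs at -45.3° with length 54.0, so H = 54.0·(cos -45.3°, sin -45.3°) = (37.98, -38.38). ∠THD = 152.1°, so HD runs at -45.3° + (180° − 152.1°) = -17.40° from the x-axis; with |HD| = 44.5, D = H + 44.5·(cos -17.40°, sin -17.40°) = (80.45, -51.69). HD ⟂ DM; with |DM| = 16.3 on the left of HD, M = D + 16.3·(0.2990, 0.9542) = (85.32, -36.14). Then |TM| = |M − T| = 92.66.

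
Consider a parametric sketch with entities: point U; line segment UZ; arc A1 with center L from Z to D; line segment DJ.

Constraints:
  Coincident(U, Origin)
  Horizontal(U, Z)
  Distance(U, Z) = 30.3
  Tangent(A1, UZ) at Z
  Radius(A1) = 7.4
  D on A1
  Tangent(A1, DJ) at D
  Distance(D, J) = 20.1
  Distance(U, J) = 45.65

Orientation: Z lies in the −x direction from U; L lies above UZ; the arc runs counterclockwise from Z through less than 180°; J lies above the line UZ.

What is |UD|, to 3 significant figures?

27.0

U is at the origin; UZ is horizontal with |UZ| = 30.3 and Z on the −x side, so Z = (-30.3, 0.00). Since A1 is tangent to UZ there, LZ ⟂ UZ, so L = Z + (0, 7.4) = (-30.3, 7.40). Since LD ⟂ DJ (tangency), |LJ| = √(7.4² + 20.1²) = 21.4 regardless of where D sits on A1. So J lies on both circle(U, 45.65) and circle(L, 21.4); the above-UZ intersection is J = (-36.0, 28.0). D is the foot of the tangent from J: D = (-24.3, 11.7).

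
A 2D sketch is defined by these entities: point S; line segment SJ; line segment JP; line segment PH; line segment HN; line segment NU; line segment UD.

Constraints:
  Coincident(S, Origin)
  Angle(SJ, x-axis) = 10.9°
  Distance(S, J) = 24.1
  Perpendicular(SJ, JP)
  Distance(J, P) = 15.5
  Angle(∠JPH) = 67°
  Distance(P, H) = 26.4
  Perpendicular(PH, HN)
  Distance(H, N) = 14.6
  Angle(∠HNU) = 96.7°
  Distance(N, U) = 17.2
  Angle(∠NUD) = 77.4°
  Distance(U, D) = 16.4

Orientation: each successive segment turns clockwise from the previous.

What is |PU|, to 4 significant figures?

19.04

S is at the origin; SJ runs at 10.9° with length 24.1, so J = (23.67, 4.557). The perpendicularity gives JP at right angles to SJ, so JP runs at -79.10°; with |JP| = 15.5, P = (26.60, -10.66). ∠JPH = 67.0° gives PH at 167.9° from the x-axis; with |PH| = 26.4, H = (0.7827, -5.129). PH is perpendicular to HN, so HN runs at 77.90°; with |HN| = 14.6, N = (3.843, 9.146). ∠HNU = 96.7° gives NU at -5.400° from the x-axis; with |NU| = 17.2, U = (20.97, 7.528). Then |PU| = |U − P| = 19.04.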